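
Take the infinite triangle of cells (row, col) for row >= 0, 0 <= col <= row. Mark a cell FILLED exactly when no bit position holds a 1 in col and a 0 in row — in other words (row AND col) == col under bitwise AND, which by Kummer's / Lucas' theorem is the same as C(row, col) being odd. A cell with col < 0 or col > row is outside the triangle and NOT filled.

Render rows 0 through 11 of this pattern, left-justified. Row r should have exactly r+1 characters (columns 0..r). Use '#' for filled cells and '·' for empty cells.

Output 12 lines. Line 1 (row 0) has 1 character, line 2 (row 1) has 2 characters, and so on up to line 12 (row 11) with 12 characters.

Answer: #
##
#·#
####
#···#
##··##
#·#·#·#
########
#·······#
##······##
#·#·····#·#
####····####

Derivation:
r0=0: #
r1=1: ##
r2=10: #·#
r3=11: ####
r4=100: #···#
r5=101: ##··##
r6=110: #·#·#·#
r7=111: ########
r8=1000: #·······#
r9=1001: ##······##
r10=1010: #·#·····#·#
r11=1011: ####····####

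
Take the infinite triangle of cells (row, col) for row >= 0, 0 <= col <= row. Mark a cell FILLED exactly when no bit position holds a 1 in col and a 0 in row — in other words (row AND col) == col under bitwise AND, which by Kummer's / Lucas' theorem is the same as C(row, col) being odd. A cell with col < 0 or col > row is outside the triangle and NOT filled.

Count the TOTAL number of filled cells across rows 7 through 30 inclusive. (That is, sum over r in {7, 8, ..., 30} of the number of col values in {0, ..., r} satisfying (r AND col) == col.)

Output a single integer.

r7=111 pc3: +8 =8
r8=1000 pc1: +2 =10
r9=1001 pc2: +4 =14
r10=1010 pc2: +4 =18
r11=1011 pc3: +8 =26
r12=1100 pc2: +4 =30
r13=1101 pc3: +8 =38
r14=1110 pc3: +8 =46
r15=1111 pc4: +16 =62
r16=10000 pc1: +2 =64
r17=10001 pc2: +4 =68
r18=10010 pc2: +4 =72
r19=10011 pc3: +8 =80
r20=10100 pc2: +4 =84
r21=10101 pc3: +8 =92
r22=10110 pc3: +8 =100
r23=10111 pc4: +16 =116
r24=11000 pc2: +4 =120
r25=11001 pc3: +8 =128
r26=11010 pc3: +8 =136
r27=11011 pc4: +16 =152
r28=11100 pc3: +8 =160
r29=11101 pc4: +16 =176
r30=11110 pc4: +16 =192

Answer: 192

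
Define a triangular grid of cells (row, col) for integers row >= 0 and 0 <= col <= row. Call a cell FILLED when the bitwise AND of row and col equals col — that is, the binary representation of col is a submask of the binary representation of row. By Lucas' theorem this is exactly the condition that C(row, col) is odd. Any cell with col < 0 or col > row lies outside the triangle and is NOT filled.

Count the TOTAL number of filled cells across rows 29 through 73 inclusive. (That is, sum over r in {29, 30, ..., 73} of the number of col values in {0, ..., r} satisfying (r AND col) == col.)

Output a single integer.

r29=11101 pc4: +16 =16
r30=11110 pc4: +16 =32
r31=11111 pc5: +32 =64
r32=100000 pc1: +2 =66
r33=100001 pc2: +4 =70
r34=100010 pc2: +4 =74
r35=100011 pc3: +8 =82
r36=100100 pc2: +4 =86
r37=100101 pc3: +8 =94
r38=100110 pc3: +8 =102
r39=100111 pc4: +16 =118
r40=101000 pc2: +4 =122
r41=101001 pc3: +8 =130
r42=101010 pc3: +8 =138
r43=101011 pc4: +16 =154
r44=101100 pc3: +8 =162
r45=101101 pc4: +16 =178
r46=101110 pc4: +16 =194
r47=101111 pc5: +32 =226
r48=110000 pc2: +4 =230
r49=110001 pc3: +8 =238
r50=110010 pc3: +8 =246
r51=110011 pc4: +16 =262
r52=110100 pc3: +8 =270
r53=110101 pc4: +16 =286
r54=110110 pc4: +16 =302
r55=110111 pc5: +32 =334
r56=111000 pc3: +8 =342
r57=111001 pc4: +16 =358
r58=111010 pc4: +16 =374
r59=111011 pc5: +32 =406
r60=111100 pc4: +16 =422
r61=111101 pc5: +32 =454
r62=111110 pc5: +32 =486
r63=111111 pc6: +64 =550
r64=1000000 pc1: +2 =552
r65=1000001 pc2: +4 =556
r66=1000010 pc2: +4 =560
r67=1000011 pc3: +8 =568
r68=1000100 pc2: +4 =572
r69=1000101 pc3: +8 =580
r70=1000110 pc3: +8 =588
r71=1000111 pc4: +16 =604
r72=1001000 pc2: +4 =608
r73=1001001 pc3: +8 =616

Answer: 616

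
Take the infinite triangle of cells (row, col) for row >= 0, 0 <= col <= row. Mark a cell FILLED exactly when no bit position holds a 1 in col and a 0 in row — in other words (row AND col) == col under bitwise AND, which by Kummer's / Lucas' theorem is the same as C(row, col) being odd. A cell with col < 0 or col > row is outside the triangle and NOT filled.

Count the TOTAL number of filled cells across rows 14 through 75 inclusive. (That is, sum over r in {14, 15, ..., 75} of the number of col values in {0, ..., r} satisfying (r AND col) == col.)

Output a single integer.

Answer: 762

Derivation:
r14=1110 pc3: +8 =8
r15=1111 pc4: +16 =24
r16=10000 pc1: +2 =26
r17=10001 pc2: +4 =30
r18=10010 pc2: +4 =34
r19=10011 pc3: +8 =42
r20=10100 pc2: +4 =46
r21=10101 pc3: +8 =54
r22=10110 pc3: +8 =62
r23=10111 pc4: +16 =78
r24=11000 pc2: +4 =82
r25=11001 pc3: +8 =90
r26=11010 pc3: +8 =98
r27=11011 pc4: +16 =114
r28=11100 pc3: +8 =122
r29=11101 pc4: +16 =138
r30=11110 pc4: +16 =154
r31=11111 pc5: +32 =186
r32=100000 pc1: +2 =188
r33=100001 pc2: +4 =192
r34=100010 pc2: +4 =196
r35=100011 pc3: +8 =204
r36=100100 pc2: +4 =208
r37=100101 pc3: +8 =216
r38=100110 pc3: +8 =224
r39=100111 pc4: +16 =240
r40=101000 pc2: +4 =244
r41=101001 pc3: +8 =252
r42=101010 pc3: +8 =260
r43=101011 pc4: +16 =276
r44=101100 pc3: +8 =284
r45=101101 pc4: +16 =300
r46=101110 pc4: +16 =316
r47=101111 pc5: +32 =348
r48=110000 pc2: +4 =352
r49=110001 pc3: +8 =360
r50=110010 pc3: +8 =368
r51=110011 pc4: +16 =384
r52=110100 pc3: +8 =392
r53=110101 pc4: +16 =408
r54=110110 pc4: +16 =424
r55=110111 pc5: +32 =456
r56=111000 pc3: +8 =464
r57=111001 pc4: +16 =480
r58=111010 pc4: +16 =496
r59=111011 pc5: +32 =528
r60=111100 pc4: +16 =544
r61=111101 pc5: +32 =576
r62=111110 pc5: +32 =608
r63=111111 pc6: +64 =672
r64=1000000 pc1: +2 =674
r65=1000001 pc2: +4 =678
r66=1000010 pc2: +4 =682
r67=1000011 pc3: +8 =690
r68=1000100 pc2: +4 =694
r69=1000101 pc3: +8 =702
r70=1000110 pc3: +8 =710
r71=1000111 pc4: +16 =726
r72=1001000 pc2: +4 =730
r73=1001001 pc3: +8 =738
r74=1001010 pc3: +8 =746
r75=1001011 pc4: +16 =762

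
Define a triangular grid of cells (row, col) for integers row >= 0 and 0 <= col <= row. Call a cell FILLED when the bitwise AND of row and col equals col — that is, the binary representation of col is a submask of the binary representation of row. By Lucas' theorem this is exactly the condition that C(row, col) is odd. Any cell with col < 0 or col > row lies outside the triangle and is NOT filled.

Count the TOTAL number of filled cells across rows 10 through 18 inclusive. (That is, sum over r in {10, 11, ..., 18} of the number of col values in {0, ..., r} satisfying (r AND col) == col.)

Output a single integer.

r10=1010 pc2: +4 =4
r11=1011 pc3: +8 =12
r12=1100 pc2: +4 =16
r13=1101 pc3: +8 =24
r14=1110 pc3: +8 =32
r15=1111 pc4: +16 =48
r16=10000 pc1: +2 =50
r17=10001 pc2: +4 =54
r18=10010 pc2: +4 =58

Answer: 58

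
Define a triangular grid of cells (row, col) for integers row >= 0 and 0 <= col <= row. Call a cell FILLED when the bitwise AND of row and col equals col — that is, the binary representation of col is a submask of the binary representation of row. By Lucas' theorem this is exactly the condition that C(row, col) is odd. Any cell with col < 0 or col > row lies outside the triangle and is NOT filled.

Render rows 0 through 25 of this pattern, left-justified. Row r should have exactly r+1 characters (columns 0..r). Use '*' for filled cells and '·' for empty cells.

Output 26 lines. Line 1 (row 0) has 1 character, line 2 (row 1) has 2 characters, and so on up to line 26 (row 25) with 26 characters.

Answer: *
**
*·*
****
*···*
**··**
*·*·*·*
********
*·······*
**······**
*·*·····*·*
****····****
*···*···*···*
**··**··**··**
*·*·*·*·*·*·*·*
****************
*···············*
**··············**
*·*·············*·*
****············****
*···*···········*···*
**··**··········**··**
*·*·*·*·········*·*·*·*
********········********
*·······*·······*·······*
**······**······**······**

Derivation:
r0=0: *
r1=1: **
r2=10: *·*
r3=11: ****
r4=100: *···*
r5=101: **··**
r6=110: *·*·*·*
r7=111: ********
r8=1000: *·······*
r9=1001: **······**
r10=1010: *·*·····*·*
r11=1011: ****····****
r12=1100: *···*···*···*
r13=1101: **··**··**··**
r14=1110: *·*·*·*·*·*·*·*
r15=1111: ****************
r16=10000: *···············*
r17=10001: **··············**
r18=10010: *·*·············*·*
r19=10011: ****············****
r20=10100: *···*···········*···*
r21=10101: **··**··········**··**
r22=10110: *·*·*·*·········*·*·*·*
r23=10111: ********········********
r24=11000: *·······*·······*·······*
r25=11001: **······**······**······**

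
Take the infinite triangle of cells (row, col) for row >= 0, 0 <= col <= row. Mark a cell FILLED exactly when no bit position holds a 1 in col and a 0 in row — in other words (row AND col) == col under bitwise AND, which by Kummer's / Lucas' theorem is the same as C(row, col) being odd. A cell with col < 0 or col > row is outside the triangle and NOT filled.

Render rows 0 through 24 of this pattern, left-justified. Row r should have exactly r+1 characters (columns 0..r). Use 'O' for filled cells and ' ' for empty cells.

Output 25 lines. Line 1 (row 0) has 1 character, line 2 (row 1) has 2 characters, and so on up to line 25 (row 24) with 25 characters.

r0=0: O
r1=1: OO
r2=10: O O
r3=11: OOOO
r4=100: O   O
r5=101: OO  OO
r6=110: O O O O
r7=111: OOOOOOOO
r8=1000: O       O
r9=1001: OO      OO
r10=1010: O O     O O
r11=1011: OOOO    OOOO
r12=1100: O   O   O   O
r13=1101: OO  OO  OO  OO
r14=1110: O O O O O O O O
r15=1111: OOOOOOOOOOOOOOOO
r16=10000: O               O
r17=10001: OO              OO
r18=10010: O O             O O
r19=10011: OOOO            OOOO
r20=10100: O   O           O   O
r21=10101: OO  OO          OO  OO
r22=10110: O O O O         O O O O
r23=10111: OOOOOOOO        OOOOOOOO
r24=11000: O       O       O       O

Answer: O
OO
O O
OOOO
O   O
OO  OO
O O O O
OOOOOOOO
O       O
OO      OO
O O     O O
OOOO    OOOO
O   O   O   O
OO  OO  OO  OO
O O O O O O O O
OOOOOOOOOOOOOOOO
O               O
OO              OO
O O             O O
OOOO            OOOO
O   O           O   O
OO  OO          OO  OO
O O O O         O O O O
OOOOOOOO        OOOOOOOO
O       O       O       O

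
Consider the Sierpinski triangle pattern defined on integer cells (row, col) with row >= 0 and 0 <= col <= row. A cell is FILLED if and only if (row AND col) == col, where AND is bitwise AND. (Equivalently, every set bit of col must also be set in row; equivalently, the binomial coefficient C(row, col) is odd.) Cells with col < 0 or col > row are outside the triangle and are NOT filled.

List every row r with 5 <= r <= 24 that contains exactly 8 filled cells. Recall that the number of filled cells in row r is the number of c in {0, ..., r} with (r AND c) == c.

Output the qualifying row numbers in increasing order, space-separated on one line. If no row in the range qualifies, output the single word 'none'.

Answer: 7 11 13 14 19 21 22

Derivation:
Row r has 2^popcount(r) filled cells, so we need popcount(r) = log2(8) = 3.
Scan r = 5..24 and keep those with exactly 3 one-bits:
r=5=101 popcount=2 -> skip
r=6=110 popcount=2 -> skip
r=7=111 popcount=3 -> KEEP
r=8=1000 popcount=1 -> skip
r=9=1001 popcount=2 -> skip
r=10=1010 popcount=2 -> skip
r=11=1011 popcount=3 -> KEEP
r=12=1100 popcount=2 -> skip
r=13=1101 popcount=3 -> KEEP
r=14=1110 popcount=3 -> KEEP
r=15=1111 popcount=4 -> skip
r=16=10000 popcount=1 -> skip
r=17=10001 popcount=2 -> skip
r=18=10010 popcount=2 -> skip
r=19=10011 popcount=3 -> KEEP
r=20=10100 popcount=2 -> skip
r=21=10101 popcount=3 -> KEEP
r=22=10110 popcount=3 -> KEEP
r=23=10111 popcount=4 -> skip
r=24=11000 popcount=2 -> skip
Kept rows: 7 11 13 14 19 21 22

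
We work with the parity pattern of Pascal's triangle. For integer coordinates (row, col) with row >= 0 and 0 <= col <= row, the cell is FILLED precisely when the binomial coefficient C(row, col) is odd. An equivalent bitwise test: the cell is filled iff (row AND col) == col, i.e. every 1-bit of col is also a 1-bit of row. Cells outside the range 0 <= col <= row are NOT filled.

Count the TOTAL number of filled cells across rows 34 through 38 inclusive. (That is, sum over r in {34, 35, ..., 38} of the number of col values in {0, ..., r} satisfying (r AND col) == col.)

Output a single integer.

Answer: 32

Derivation:
r34=100010 pc2: +4 =4
r35=100011 pc3: +8 =12
r36=100100 pc2: +4 =16
r37=100101 pc3: +8 =24
r38=100110 pc3: +8 =32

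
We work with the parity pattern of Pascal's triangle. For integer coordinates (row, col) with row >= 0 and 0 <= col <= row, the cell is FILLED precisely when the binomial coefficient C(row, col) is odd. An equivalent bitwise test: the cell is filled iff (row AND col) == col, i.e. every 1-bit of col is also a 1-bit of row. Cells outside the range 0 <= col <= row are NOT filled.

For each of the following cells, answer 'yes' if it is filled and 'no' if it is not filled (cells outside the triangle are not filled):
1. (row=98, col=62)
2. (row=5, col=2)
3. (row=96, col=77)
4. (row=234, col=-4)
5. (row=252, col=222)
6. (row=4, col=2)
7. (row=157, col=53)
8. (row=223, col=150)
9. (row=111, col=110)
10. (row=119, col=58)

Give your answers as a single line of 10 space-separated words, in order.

(98,62): row=0b1100010, col=0b111110, row AND col = 0b100010 = 34; 34 != 62 -> empty
(5,2): row=0b101, col=0b10, row AND col = 0b0 = 0; 0 != 2 -> empty
(96,77): row=0b1100000, col=0b1001101, row AND col = 0b1000000 = 64; 64 != 77 -> empty
(234,-4): col outside [0, 234] -> not filled
(252,222): row=0b11111100, col=0b11011110, row AND col = 0b11011100 = 220; 220 != 222 -> empty
(4,2): row=0b100, col=0b10, row AND col = 0b0 = 0; 0 != 2 -> empty
(157,53): row=0b10011101, col=0b110101, row AND col = 0b10101 = 21; 21 != 53 -> empty
(223,150): row=0b11011111, col=0b10010110, row AND col = 0b10010110 = 150; 150 == 150 -> filled
(111,110): row=0b1101111, col=0b1101110, row AND col = 0b1101110 = 110; 110 == 110 -> filled
(119,58): row=0b1110111, col=0b111010, row AND col = 0b110010 = 50; 50 != 58 -> empty

Answer: no no no no no no no yes yes no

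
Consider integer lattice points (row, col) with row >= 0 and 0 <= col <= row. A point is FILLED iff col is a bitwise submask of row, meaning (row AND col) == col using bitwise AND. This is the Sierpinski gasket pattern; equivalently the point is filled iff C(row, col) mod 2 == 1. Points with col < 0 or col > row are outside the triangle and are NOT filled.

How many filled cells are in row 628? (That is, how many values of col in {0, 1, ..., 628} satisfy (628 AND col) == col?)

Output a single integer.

628 in binary = 1001110100
popcount(628) = number of 1-bits in 1001110100 = 5
A col c satisfies (628 AND c) == c iff every set bit of c is also set in 628; each of the 5 set bits of 628 can independently be on or off in c.
count = 2^5 = 32

Answer: 32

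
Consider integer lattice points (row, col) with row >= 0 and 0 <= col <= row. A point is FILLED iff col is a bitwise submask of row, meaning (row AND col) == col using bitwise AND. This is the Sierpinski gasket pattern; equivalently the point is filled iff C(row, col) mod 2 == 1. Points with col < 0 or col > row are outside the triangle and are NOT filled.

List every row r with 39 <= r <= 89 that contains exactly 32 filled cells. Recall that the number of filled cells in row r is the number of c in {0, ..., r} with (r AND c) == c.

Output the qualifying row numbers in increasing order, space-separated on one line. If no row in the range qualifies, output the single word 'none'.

Row r has 2^popcount(r) filled cells, so we need popcount(r) = log2(32) = 5.
Scan r = 39..89 and keep those with exactly 5 one-bits:
r=39=100111 popcount=4 -> skip
r=40=101000 popcount=2 -> skip
r=41=101001 popcount=3 -> skip
r=42=101010 popcount=3 -> skip
r=43=101011 popcount=4 -> skip
r=44=101100 popcount=3 -> skip
r=45=101101 popcount=4 -> skip
r=46=101110 popcount=4 -> skip
r=47=101111 popcount=5 -> KEEP
r=48=110000 popcount=2 -> skip
r=49=110001 popcount=3 -> skip
r=50=110010 popcount=3 -> skip
r=51=110011 popcount=4 -> skip
r=52=110100 popcount=3 -> skip
r=53=110101 popcount=4 -> skip
r=54=110110 popcount=4 -> skip
r=55=110111 popcount=5 -> KEEP
r=56=111000 popcount=3 -> skip
r=57=111001 popcount=4 -> skip
r=58=111010 popcount=4 -> skip
r=59=111011 popcount=5 -> KEEP
r=60=111100 popcount=4 -> skip
r=61=111101 popcount=5 -> KEEP
r=62=111110 popcount=5 -> KEEP
r=63=111111 popcount=6 -> skip
r=64=1000000 popcount=1 -> skip
r=65=1000001 popcount=2 -> skip
r=66=1000010 popcount=2 -> skip
r=67=1000011 popcount=3 -> skip
r=68=1000100 popcount=2 -> skip
r=69=1000101 popcount=3 -> skip
r=70=1000110 popcount=3 -> skip
r=71=1000111 popcount=4 -> skip
r=72=1001000 popcount=2 -> skip
r=73=1001001 popcount=3 -> skip
r=74=1001010 popcount=3 -> skip
r=75=1001011 popcount=4 -> skip
r=76=1001100 popcount=3 -> skip
r=77=1001101 popcount=4 -> skip
r=78=1001110 popcount=4 -> skip
r=79=1001111 popcount=5 -> KEEP
r=80=1010000 popcount=2 -> skip
r=81=1010001 popcount=3 -> skip
r=82=1010010 popcount=3 -> skip
r=83=1010011 popcount=4 -> skip
r=84=1010100 popcount=3 -> skip
r=85=1010101 popcount=4 -> skip
r=86=1010110 popcount=4 -> skip
r=87=1010111 popcount=5 -> KEEP
r=88=1011000 popcount=3 -> skip
r=89=1011001 popcount=4 -> skip
Kept rows: 47 55 59 61 62 79 87

Answer: 47 55 59 61 62 79 87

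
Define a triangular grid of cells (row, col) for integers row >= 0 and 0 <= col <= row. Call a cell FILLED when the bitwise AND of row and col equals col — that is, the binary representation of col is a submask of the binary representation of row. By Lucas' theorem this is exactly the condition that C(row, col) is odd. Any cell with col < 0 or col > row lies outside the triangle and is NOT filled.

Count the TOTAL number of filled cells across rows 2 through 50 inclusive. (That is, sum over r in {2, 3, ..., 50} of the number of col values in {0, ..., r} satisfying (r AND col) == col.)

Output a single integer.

r2=10 pc1: +2 =2
r3=11 pc2: +4 =6
r4=100 pc1: +2 =8
r5=101 pc2: +4 =12
r6=110 pc2: +4 =16
r7=111 pc3: +8 =24
r8=1000 pc1: +2 =26
r9=1001 pc2: +4 =30
r10=1010 pc2: +4 =34
r11=1011 pc3: +8 =42
r12=1100 pc2: +4 =46
r13=1101 pc3: +8 =54
r14=1110 pc3: +8 =62
r15=1111 pc4: +16 =78
r16=10000 pc1: +2 =80
r17=10001 pc2: +4 =84
r18=10010 pc2: +4 =88
r19=10011 pc3: +8 =96
r20=10100 pc2: +4 =100
r21=10101 pc3: +8 =108
r22=10110 pc3: +8 =116
r23=10111 pc4: +16 =132
r24=11000 pc2: +4 =136
r25=11001 pc3: +8 =144
r26=11010 pc3: +8 =152
r27=11011 pc4: +16 =168
r28=11100 pc3: +8 =176
r29=11101 pc4: +16 =192
r30=11110 pc4: +16 =208
r31=11111 pc5: +32 =240
r32=100000 pc1: +2 =242
r33=100001 pc2: +4 =246
r34=100010 pc2: +4 =250
r35=100011 pc3: +8 =258
r36=100100 pc2: +4 =262
r37=100101 pc3: +8 =270
r38=100110 pc3: +8 =278
r39=100111 pc4: +16 =294
r40=101000 pc2: +4 =298
r41=101001 pc3: +8 =306
r42=101010 pc3: +8 =314
r43=101011 pc4: +16 =330
r44=101100 pc3: +8 =338
r45=101101 pc4: +16 =354
r46=101110 pc4: +16 =370
r47=101111 pc5: +32 =402
r48=110000 pc2: +4 =406
r49=110001 pc3: +8 =414
r50=110010 pc3: +8 =422

Answer: 422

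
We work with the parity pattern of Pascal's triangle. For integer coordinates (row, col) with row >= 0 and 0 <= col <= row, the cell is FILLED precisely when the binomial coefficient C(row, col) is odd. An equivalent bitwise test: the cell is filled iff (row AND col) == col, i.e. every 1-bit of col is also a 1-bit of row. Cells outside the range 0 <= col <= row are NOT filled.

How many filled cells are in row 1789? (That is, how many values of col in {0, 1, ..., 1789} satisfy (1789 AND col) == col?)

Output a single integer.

1789 in binary = 11011111101
popcount(1789) = number of 1-bits in 11011111101 = 9
A col c satisfies (1789 AND c) == c iff every set bit of c is also set in 1789; each of the 9 set bits of 1789 can independently be on or off in c.
count = 2^9 = 512

Answer: 512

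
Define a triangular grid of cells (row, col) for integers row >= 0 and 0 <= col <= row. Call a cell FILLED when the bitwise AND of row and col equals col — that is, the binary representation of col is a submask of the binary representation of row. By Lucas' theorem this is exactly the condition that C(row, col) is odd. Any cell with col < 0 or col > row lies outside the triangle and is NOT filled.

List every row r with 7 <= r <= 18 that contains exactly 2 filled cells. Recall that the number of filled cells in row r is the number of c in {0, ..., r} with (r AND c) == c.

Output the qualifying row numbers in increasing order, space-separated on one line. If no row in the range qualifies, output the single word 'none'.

Row r has 2^popcount(r) filled cells, so we need popcount(r) = log2(2) = 1.
Scan r = 7..18 and keep those with exactly 1 one-bits:
r=7=111 popcount=3 -> skip
r=8=1000 popcount=1 -> KEEP
r=9=1001 popcount=2 -> skip
r=10=1010 popcount=2 -> skip
r=11=1011 popcount=3 -> skip
r=12=1100 popcount=2 -> skip
r=13=1101 popcount=3 -> skip
r=14=1110 popcount=3 -> skip
r=15=1111 popcount=4 -> skip
r=16=10000 popcount=1 -> KEEP
r=17=10001 popcount=2 -> skip
r=18=10010 popcount=2 -> skip
Kept rows: 8 16

Answer: 8 16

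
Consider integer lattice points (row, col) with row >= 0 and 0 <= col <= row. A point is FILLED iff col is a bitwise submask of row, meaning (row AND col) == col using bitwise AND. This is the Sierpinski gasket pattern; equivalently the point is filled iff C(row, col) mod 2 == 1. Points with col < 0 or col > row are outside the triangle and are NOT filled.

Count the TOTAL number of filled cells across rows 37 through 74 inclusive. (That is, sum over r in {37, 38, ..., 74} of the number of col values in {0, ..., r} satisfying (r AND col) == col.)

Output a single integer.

Answer: 538

Derivation:
r37=100101 pc3: +8 =8
r38=100110 pc3: +8 =16
r39=100111 pc4: +16 =32
r40=101000 pc2: +4 =36
r41=101001 pc3: +8 =44
r42=101010 pc3: +8 =52
r43=101011 pc4: +16 =68
r44=101100 pc3: +8 =76
r45=101101 pc4: +16 =92
r46=101110 pc4: +16 =108
r47=101111 pc5: +32 =140
r48=110000 pc2: +4 =144
r49=110001 pc3: +8 =152
r50=110010 pc3: +8 =160
r51=110011 pc4: +16 =176
r52=110100 pc3: +8 =184
r53=110101 pc4: +16 =200
r54=110110 pc4: +16 =216
r55=110111 pc5: +32 =248
r56=111000 pc3: +8 =256
r57=111001 pc4: +16 =272
r58=111010 pc4: +16 =288
r59=111011 pc5: +32 =320
r60=111100 pc4: +16 =336
r61=111101 pc5: +32 =368
r62=111110 pc5: +32 =400
r63=111111 pc6: +64 =464
r64=1000000 pc1: +2 =466
r65=1000001 pc2: +4 =470
r66=1000010 pc2: +4 =474
r67=1000011 pc3: +8 =482
r68=1000100 pc2: +4 =486
r69=1000101 pc3: +8 =494
r70=1000110 pc3: +8 =502
r71=1000111 pc4: +16 =518
r72=1001000 pc2: +4 =522
r73=1001001 pc3: +8 =530
r74=1001010 pc3: +8 =538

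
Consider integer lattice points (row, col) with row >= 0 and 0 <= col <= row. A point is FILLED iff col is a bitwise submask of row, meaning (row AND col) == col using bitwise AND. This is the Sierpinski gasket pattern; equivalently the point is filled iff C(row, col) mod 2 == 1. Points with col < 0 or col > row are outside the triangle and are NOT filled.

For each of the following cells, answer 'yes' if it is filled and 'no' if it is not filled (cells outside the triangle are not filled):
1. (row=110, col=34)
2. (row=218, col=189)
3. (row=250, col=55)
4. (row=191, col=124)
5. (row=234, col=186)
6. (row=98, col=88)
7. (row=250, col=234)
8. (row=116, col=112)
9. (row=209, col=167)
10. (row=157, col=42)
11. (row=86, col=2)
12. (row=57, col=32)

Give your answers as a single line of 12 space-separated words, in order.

(110,34): row=0b1101110, col=0b100010, row AND col = 0b100010 = 34; 34 == 34 -> filled
(218,189): row=0b11011010, col=0b10111101, row AND col = 0b10011000 = 152; 152 != 189 -> empty
(250,55): row=0b11111010, col=0b110111, row AND col = 0b110010 = 50; 50 != 55 -> empty
(191,124): row=0b10111111, col=0b1111100, row AND col = 0b111100 = 60; 60 != 124 -> empty
(234,186): row=0b11101010, col=0b10111010, row AND col = 0b10101010 = 170; 170 != 186 -> empty
(98,88): row=0b1100010, col=0b1011000, row AND col = 0b1000000 = 64; 64 != 88 -> empty
(250,234): row=0b11111010, col=0b11101010, row AND col = 0b11101010 = 234; 234 == 234 -> filled
(116,112): row=0b1110100, col=0b1110000, row AND col = 0b1110000 = 112; 112 == 112 -> filled
(209,167): row=0b11010001, col=0b10100111, row AND col = 0b10000001 = 129; 129 != 167 -> empty
(157,42): row=0b10011101, col=0b101010, row AND col = 0b1000 = 8; 8 != 42 -> empty
(86,2): row=0b1010110, col=0b10, row AND col = 0b10 = 2; 2 == 2 -> filled
(57,32): row=0b111001, col=0b100000, row AND col = 0b100000 = 32; 32 == 32 -> filled

Answer: yes no no no no no yes yes no no yes yes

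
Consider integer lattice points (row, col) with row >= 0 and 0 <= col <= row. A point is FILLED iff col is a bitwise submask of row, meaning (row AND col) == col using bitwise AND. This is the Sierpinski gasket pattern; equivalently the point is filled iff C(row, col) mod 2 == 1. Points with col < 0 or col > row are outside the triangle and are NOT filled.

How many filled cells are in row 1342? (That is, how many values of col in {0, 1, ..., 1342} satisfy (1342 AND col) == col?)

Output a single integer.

Answer: 128

Derivation:
1342 in binary = 10100111110
popcount(1342) = number of 1-bits in 10100111110 = 7
A col c satisfies (1342 AND c) == c iff every set bit of c is also set in 1342; each of the 7 set bits of 1342 can independently be on or off in c.
count = 2^7 = 128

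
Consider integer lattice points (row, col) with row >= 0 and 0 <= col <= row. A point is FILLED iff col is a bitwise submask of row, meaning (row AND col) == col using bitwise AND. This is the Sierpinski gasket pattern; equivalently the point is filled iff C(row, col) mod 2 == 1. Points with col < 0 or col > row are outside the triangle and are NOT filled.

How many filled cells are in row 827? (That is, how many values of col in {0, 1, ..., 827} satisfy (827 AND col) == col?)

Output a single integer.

Answer: 128

Derivation:
827 in binary = 1100111011
popcount(827) = number of 1-bits in 1100111011 = 7
A col c satisfies (827 AND c) == c iff every set bit of c is also set in 827; each of the 7 set bits of 827 can independently be on or off in c.
count = 2^7 = 128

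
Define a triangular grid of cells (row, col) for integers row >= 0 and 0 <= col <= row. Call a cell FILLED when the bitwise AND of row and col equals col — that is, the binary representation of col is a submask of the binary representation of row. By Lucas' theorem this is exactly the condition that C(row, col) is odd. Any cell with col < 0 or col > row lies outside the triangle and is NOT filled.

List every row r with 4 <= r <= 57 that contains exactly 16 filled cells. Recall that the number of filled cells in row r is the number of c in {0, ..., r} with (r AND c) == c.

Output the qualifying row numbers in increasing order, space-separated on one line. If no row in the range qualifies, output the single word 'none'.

Answer: 15 23 27 29 30 39 43 45 46 51 53 54 57

Derivation:
Row r has 2^popcount(r) filled cells, so we need popcount(r) = log2(16) = 4.
Scan r = 4..57 and keep those with exactly 4 one-bits:
r=4=100 popcount=1 -> skip
r=5=101 popcount=2 -> skip
r=6=110 popcount=2 -> skip
r=7=111 popcount=3 -> skip
r=8=1000 popcount=1 -> skip
r=9=1001 popcount=2 -> skip
r=10=1010 popcount=2 -> skip
r=11=1011 popcount=3 -> skip
r=12=1100 popcount=2 -> skip
r=13=1101 popcount=3 -> skip
r=14=1110 popcount=3 -> skip
r=15=1111 popcount=4 -> KEEP
r=16=10000 popcount=1 -> skip
r=17=10001 popcount=2 -> skip
r=18=10010 popcount=2 -> skip
r=19=10011 popcount=3 -> skip
r=20=10100 popcount=2 -> skip
r=21=10101 popcount=3 -> skip
r=22=10110 popcount=3 -> skip
r=23=10111 popcount=4 -> KEEP
r=24=11000 popcount=2 -> skip
r=25=11001 popcount=3 -> skip
r=26=11010 popcount=3 -> skip
r=27=11011 popcount=4 -> KEEP
r=28=11100 popcount=3 -> skip
r=29=11101 popcount=4 -> KEEP
r=30=11110 popcount=4 -> KEEP
r=31=11111 popcount=5 -> skip
r=32=100000 popcount=1 -> skip
r=33=100001 popcount=2 -> skip
r=34=100010 popcount=2 -> skip
r=35=100011 popcount=3 -> skip
r=36=100100 popcount=2 -> skip
r=37=100101 popcount=3 -> skip
r=38=100110 popcount=3 -> skip
r=39=100111 popcount=4 -> KEEP
r=40=101000 popcount=2 -> skip
r=41=101001 popcount=3 -> skip
r=42=101010 popcount=3 -> skip
r=43=101011 popcount=4 -> KEEP
r=44=101100 popcount=3 -> skip
r=45=101101 popcount=4 -> KEEP
r=46=101110 popcount=4 -> KEEP
r=47=101111 popcount=5 -> skip
r=48=110000 popcount=2 -> skip
r=49=110001 popcount=3 -> skip
r=50=110010 popcount=3 -> skip
r=51=110011 popcount=4 -> KEEP
r=52=110100 popcount=3 -> skip
r=53=110101 popcount=4 -> KEEP
r=54=110110 popcount=4 -> KEEP
r=55=110111 popcount=5 -> skip
r=56=111000 popcount=3 -> skip
r=57=111001 popcount=4 -> KEEP
Kept rows: 15 23 27 29 30 39 43 45 46 51 53 54 57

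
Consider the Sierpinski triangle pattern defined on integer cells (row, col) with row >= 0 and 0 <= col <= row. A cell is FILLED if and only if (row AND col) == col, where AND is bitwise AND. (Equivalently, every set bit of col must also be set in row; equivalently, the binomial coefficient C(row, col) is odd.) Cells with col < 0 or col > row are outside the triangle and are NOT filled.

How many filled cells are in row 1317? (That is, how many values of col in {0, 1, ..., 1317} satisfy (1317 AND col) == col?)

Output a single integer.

Answer: 32

Derivation:
1317 in binary = 10100100101
popcount(1317) = number of 1-bits in 10100100101 = 5
A col c satisfies (1317 AND c) == c iff every set bit of c is also set in 1317; each of the 5 set bits of 1317 can independently be on or off in c.
count = 2^5 = 32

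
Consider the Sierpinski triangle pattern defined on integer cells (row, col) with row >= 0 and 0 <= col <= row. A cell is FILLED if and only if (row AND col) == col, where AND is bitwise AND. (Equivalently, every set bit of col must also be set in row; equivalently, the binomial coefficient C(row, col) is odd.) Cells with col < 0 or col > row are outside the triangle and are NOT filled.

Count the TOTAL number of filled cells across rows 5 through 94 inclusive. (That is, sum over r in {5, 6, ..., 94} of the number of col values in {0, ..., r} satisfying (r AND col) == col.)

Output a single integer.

Answer: 1140

Derivation:
r5=101 pc2: +4 =4
r6=110 pc2: +4 =8
r7=111 pc3: +8 =16
r8=1000 pc1: +2 =18
r9=1001 pc2: +4 =22
r10=1010 pc2: +4 =26
r11=1011 pc3: +8 =34
r12=1100 pc2: +4 =38
r13=1101 pc3: +8 =46
r14=1110 pc3: +8 =54
r15=1111 pc4: +16 =70
r16=10000 pc1: +2 =72
r17=10001 pc2: +4 =76
r18=10010 pc2: +4 =80
r19=10011 pc3: +8 =88
r20=10100 pc2: +4 =92
r21=10101 pc3: +8 =100
r22=10110 pc3: +8 =108
r23=10111 pc4: +16 =124
r24=11000 pc2: +4 =128
r25=11001 pc3: +8 =136
r26=11010 pc3: +8 =144
r27=11011 pc4: +16 =160
r28=11100 pc3: +8 =168
r29=11101 pc4: +16 =184
r30=11110 pc4: +16 =200
r31=11111 pc5: +32 =232
r32=100000 pc1: +2 =234
r33=100001 pc2: +4 =238
r34=100010 pc2: +4 =242
r35=100011 pc3: +8 =250
r36=100100 pc2: +4 =254
r37=100101 pc3: +8 =262
r38=100110 pc3: +8 =270
r39=100111 pc4: +16 =286
r40=101000 pc2: +4 =290
r41=101001 pc3: +8 =298
r42=101010 pc3: +8 =306
r43=101011 pc4: +16 =322
r44=101100 pc3: +8 =330
r45=101101 pc4: +16 =346
r46=101110 pc4: +16 =362
r47=101111 pc5: +32 =394
r48=110000 pc2: +4 =398
r49=110001 pc3: +8 =406
r50=110010 pc3: +8 =414
r51=110011 pc4: +16 =430
r52=110100 pc3: +8 =438
r53=110101 pc4: +16 =454
r54=110110 pc4: +16 =470
r55=110111 pc5: +32 =502
r56=111000 pc3: +8 =510
r57=111001 pc4: +16 =526
r58=111010 pc4: +16 =542
r59=111011 pc5: +32 =574
r60=111100 pc4: +16 =590
r61=111101 pc5: +32 =622
r62=111110 pc5: +32 =654
r63=111111 pc6: +64 =718
r64=1000000 pc1: +2 =720
r65=1000001 pc2: +4 =724
r66=1000010 pc2: +4 =728
r67=1000011 pc3: +8 =736
r68=1000100 pc2: +4 =740
r69=1000101 pc3: +8 =748
r70=1000110 pc3: +8 =756
r71=1000111 pc4: +16 =772
r72=1001000 pc2: +4 =776
r73=1001001 pc3: +8 =784
r74=1001010 pc3: +8 =792
r75=1001011 pc4: +16 =808
r76=1001100 pc3: +8 =816
r77=1001101 pc4: +16 =832
r78=1001110 pc4: +16 =848
r79=1001111 pc5: +32 =880
r80=1010000 pc2: +4 =884
r81=1010001 pc3: +8 =892
r82=1010010 pc3: +8 =900
r83=1010011 pc4: +16 =916
r84=1010100 pc3: +8 =924
r85=1010101 pc4: +16 =940
r86=1010110 pc4: +16 =956
r87=1010111 pc5: +32 =988
r88=1011000 pc3: +8 =996
r89=1011001 pc4: +16 =1012
r90=1011010 pc4: +16 =1028
r91=1011011 pc5: +32 =1060
r92=1011100 pc4: +16 =1076
r93=1011101 pc5: +32 =1108
r94=1011110 pc5: +32 =1140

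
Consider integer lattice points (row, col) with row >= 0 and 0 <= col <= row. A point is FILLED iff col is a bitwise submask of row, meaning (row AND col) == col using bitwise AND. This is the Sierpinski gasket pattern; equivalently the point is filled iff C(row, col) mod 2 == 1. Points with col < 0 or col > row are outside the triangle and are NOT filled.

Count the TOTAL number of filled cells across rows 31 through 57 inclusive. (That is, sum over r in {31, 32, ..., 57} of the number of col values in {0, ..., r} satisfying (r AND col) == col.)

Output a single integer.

r31=11111 pc5: +32 =32
r32=100000 pc1: +2 =34
r33=100001 pc2: +4 =38
r34=100010 pc2: +4 =42
r35=100011 pc3: +8 =50
r36=100100 pc2: +4 =54
r37=100101 pc3: +8 =62
r38=100110 pc3: +8 =70
r39=100111 pc4: +16 =86
r40=101000 pc2: +4 =90
r41=101001 pc3: +8 =98
r42=101010 pc3: +8 =106
r43=101011 pc4: +16 =122
r44=101100 pc3: +8 =130
r45=101101 pc4: +16 =146
r46=101110 pc4: +16 =162
r47=101111 pc5: +32 =194
r48=110000 pc2: +4 =198
r49=110001 pc3: +8 =206
r50=110010 pc3: +8 =214
r51=110011 pc4: +16 =230
r52=110100 pc3: +8 =238
r53=110101 pc4: +16 =254
r54=110110 pc4: +16 =270
r55=110111 pc5: +32 =302
r56=111000 pc3: +8 =310
r57=111001 pc4: +16 =326

Answer: 326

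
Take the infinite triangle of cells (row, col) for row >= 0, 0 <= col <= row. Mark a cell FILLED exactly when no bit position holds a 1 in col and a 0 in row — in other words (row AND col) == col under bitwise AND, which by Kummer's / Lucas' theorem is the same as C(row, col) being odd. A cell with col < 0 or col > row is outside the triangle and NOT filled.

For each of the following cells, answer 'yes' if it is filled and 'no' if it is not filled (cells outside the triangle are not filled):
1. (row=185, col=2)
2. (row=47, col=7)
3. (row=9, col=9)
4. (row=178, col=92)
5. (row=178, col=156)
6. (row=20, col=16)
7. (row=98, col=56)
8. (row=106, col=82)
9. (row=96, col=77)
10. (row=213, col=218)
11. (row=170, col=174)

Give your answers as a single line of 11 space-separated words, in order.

(185,2): row=0b10111001, col=0b10, row AND col = 0b0 = 0; 0 != 2 -> empty
(47,7): row=0b101111, col=0b111, row AND col = 0b111 = 7; 7 == 7 -> filled
(9,9): row=0b1001, col=0b1001, row AND col = 0b1001 = 9; 9 == 9 -> filled
(178,92): row=0b10110010, col=0b1011100, row AND col = 0b10000 = 16; 16 != 92 -> empty
(178,156): row=0b10110010, col=0b10011100, row AND col = 0b10010000 = 144; 144 != 156 -> empty
(20,16): row=0b10100, col=0b10000, row AND col = 0b10000 = 16; 16 == 16 -> filled
(98,56): row=0b1100010, col=0b111000, row AND col = 0b100000 = 32; 32 != 56 -> empty
(106,82): row=0b1101010, col=0b1010010, row AND col = 0b1000010 = 66; 66 != 82 -> empty
(96,77): row=0b1100000, col=0b1001101, row AND col = 0b1000000 = 64; 64 != 77 -> empty
(213,218): col outside [0, 213] -> not filled
(170,174): col outside [0, 170] -> not filled

Answer: no yes yes no no yes no no no no no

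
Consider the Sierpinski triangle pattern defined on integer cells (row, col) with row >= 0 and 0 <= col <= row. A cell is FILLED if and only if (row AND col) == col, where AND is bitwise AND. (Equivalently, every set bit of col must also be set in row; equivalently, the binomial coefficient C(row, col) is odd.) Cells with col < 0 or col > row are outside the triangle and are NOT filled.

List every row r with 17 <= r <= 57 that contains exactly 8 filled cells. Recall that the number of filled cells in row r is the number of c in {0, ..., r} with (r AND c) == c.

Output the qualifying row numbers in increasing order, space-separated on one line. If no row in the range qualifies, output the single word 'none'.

Row r has 2^popcount(r) filled cells, so we need popcount(r) = log2(8) = 3.
Scan r = 17..57 and keep those with exactly 3 one-bits:
r=17=10001 popcount=2 -> skip
r=18=10010 popcount=2 -> skip
r=19=10011 popcount=3 -> KEEP
r=20=10100 popcount=2 -> skip
r=21=10101 popcount=3 -> KEEP
r=22=10110 popcount=3 -> KEEP
r=23=10111 popcount=4 -> skip
r=24=11000 popcount=2 -> skip
r=25=11001 popcount=3 -> KEEP
r=26=11010 popcount=3 -> KEEP
r=27=11011 popcount=4 -> skip
r=28=11100 popcount=3 -> KEEP
r=29=11101 popcount=4 -> skip
r=30=11110 popcount=4 -> skip
r=31=11111 popcount=5 -> skip
r=32=100000 popcount=1 -> skip
r=33=100001 popcount=2 -> skip
r=34=100010 popcount=2 -> skip
r=35=100011 popcount=3 -> KEEP
r=36=100100 popcount=2 -> skip
r=37=100101 popcount=3 -> KEEP
r=38=100110 popcount=3 -> KEEP
r=39=100111 popcount=4 -> skip
r=40=101000 popcount=2 -> skip
r=41=101001 popcount=3 -> KEEP
r=42=101010 popcount=3 -> KEEP
r=43=101011 popcount=4 -> skip
r=44=101100 popcount=3 -> KEEP
r=45=101101 popcount=4 -> skip
r=46=101110 popcount=4 -> skip
r=47=101111 popcount=5 -> skip
r=48=110000 popcount=2 -> skip
r=49=110001 popcount=3 -> KEEP
r=50=110010 popcount=3 -> KEEP
r=51=110011 popcount=4 -> skip
r=52=110100 popcount=3 -> KEEP
r=53=110101 popcount=4 -> skip
r=54=110110 popcount=4 -> skip
r=55=110111 popcount=5 -> skip
r=56=111000 popcount=3 -> KEEP
r=57=111001 popcount=4 -> skip
Kept rows: 19 21 22 25 26 28 35 37 38 41 42 44 49 50 52 56

Answer: 19 21 22 25 26 28 35 37 38 41 42 44 49 50 52 56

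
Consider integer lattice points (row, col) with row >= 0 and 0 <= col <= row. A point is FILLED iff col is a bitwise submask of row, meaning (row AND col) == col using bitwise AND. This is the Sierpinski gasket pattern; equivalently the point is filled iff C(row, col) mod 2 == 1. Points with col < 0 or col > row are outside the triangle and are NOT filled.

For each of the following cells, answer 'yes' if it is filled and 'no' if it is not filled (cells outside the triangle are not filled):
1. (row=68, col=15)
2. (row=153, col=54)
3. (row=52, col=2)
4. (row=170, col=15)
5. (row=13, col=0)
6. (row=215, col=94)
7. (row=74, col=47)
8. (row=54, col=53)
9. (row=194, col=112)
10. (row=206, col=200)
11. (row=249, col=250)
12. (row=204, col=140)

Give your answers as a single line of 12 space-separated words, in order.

Answer: no no no no yes no no no no yes no yes

Derivation:
(68,15): row=0b1000100, col=0b1111, row AND col = 0b100 = 4; 4 != 15 -> empty
(153,54): row=0b10011001, col=0b110110, row AND col = 0b10000 = 16; 16 != 54 -> empty
(52,2): row=0b110100, col=0b10, row AND col = 0b0 = 0; 0 != 2 -> empty
(170,15): row=0b10101010, col=0b1111, row AND col = 0b1010 = 10; 10 != 15 -> empty
(13,0): row=0b1101, col=0b0, row AND col = 0b0 = 0; 0 == 0 -> filled
(215,94): row=0b11010111, col=0b1011110, row AND col = 0b1010110 = 86; 86 != 94 -> empty
(74,47): row=0b1001010, col=0b101111, row AND col = 0b1010 = 10; 10 != 47 -> empty
(54,53): row=0b110110, col=0b110101, row AND col = 0b110100 = 52; 52 != 53 -> empty
(194,112): row=0b11000010, col=0b1110000, row AND col = 0b1000000 = 64; 64 != 112 -> empty
(206,200): row=0b11001110, col=0b11001000, row AND col = 0b11001000 = 200; 200 == 200 -> filled
(249,250): col outside [0, 249] -> not filled
(204,140): row=0b11001100, col=0b10001100, row AND col = 0b10001100 = 140; 140 == 140 -> filled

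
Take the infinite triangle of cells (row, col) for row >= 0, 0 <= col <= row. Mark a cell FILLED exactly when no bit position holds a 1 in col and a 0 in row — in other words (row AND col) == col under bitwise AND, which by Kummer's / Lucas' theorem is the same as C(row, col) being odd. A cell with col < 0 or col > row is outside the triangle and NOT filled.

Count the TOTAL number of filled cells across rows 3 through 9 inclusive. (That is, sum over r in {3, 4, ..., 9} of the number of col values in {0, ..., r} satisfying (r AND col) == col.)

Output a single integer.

Answer: 28

Derivation:
r3=11 pc2: +4 =4
r4=100 pc1: +2 =6
r5=101 pc2: +4 =10
r6=110 pc2: +4 =14
r7=111 pc3: +8 =22
r8=1000 pc1: +2 =24
r9=1001 pc2: +4 =28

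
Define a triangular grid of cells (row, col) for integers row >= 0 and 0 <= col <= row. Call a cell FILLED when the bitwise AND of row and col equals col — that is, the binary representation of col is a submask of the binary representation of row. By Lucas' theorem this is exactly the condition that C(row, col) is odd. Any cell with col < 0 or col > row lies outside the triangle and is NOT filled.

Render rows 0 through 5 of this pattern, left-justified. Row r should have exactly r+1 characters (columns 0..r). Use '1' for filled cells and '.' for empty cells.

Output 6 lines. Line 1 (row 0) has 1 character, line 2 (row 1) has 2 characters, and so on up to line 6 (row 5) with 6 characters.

r0=0: 1
r1=1: 11
r2=10: 1.1
r3=11: 1111
r4=100: 1...1
r5=101: 11..11

Answer: 1
11
1.1
1111
1...1
11..11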